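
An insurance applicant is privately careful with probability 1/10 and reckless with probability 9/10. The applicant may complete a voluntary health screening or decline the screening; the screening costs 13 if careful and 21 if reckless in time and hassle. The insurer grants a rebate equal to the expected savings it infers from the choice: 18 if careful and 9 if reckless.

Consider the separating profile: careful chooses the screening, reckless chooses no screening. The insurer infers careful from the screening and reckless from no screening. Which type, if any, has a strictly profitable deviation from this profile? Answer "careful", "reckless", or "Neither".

The screening pays 18; no screening pays 9.
careful: assigned the screening, nets 18 − 13 = 5; deviating to no screening nets 9.
reckless: assigned no screening, nets 9; deviating to the screening nets 18 − 21 = -3.
The careful type gains 4 by deviating.

careful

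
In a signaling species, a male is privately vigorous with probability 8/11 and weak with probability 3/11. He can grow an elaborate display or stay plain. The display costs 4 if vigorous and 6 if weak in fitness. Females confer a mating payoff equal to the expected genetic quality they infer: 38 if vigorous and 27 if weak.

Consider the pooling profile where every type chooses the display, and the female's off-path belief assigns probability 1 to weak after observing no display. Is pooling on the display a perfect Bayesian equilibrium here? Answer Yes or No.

Yes

On path, the female holds the prior and pays 8/11·38 + 3/11·27 = 35. Off path (no display), believing weak, it pays 27.
vigorous: the display nets 35 − 4 = 31; no display nets 27. vigorous stays.
weak: the display nets 35 − 6 = 29; no display nets 27. weak stays.
No type deviates, so pooling is sustained.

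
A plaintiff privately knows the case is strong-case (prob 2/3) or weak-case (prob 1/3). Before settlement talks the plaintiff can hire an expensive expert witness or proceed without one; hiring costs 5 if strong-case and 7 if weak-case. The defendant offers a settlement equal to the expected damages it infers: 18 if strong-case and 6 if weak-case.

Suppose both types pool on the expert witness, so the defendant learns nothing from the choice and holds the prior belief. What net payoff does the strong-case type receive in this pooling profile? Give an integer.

Pooled settlement = 2/3·18 + 1/3·6 = 14.
strong-case pays cost 5 for the expert witness, so net payoff = 14 − 5 = 9.

9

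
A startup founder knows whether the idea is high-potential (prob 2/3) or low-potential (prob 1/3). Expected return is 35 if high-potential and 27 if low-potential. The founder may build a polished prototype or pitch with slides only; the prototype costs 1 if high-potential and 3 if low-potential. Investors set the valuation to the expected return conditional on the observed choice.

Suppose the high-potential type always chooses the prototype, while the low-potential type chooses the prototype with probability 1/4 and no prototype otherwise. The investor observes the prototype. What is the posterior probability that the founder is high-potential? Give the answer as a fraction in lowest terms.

P(the prototype) = (2/3)·1 + (1/3)·(1/4) = 3/4.
By Bayes' rule, P(high-potential | the prototype) = (2/3) / (3/4) = 8/9.

8/9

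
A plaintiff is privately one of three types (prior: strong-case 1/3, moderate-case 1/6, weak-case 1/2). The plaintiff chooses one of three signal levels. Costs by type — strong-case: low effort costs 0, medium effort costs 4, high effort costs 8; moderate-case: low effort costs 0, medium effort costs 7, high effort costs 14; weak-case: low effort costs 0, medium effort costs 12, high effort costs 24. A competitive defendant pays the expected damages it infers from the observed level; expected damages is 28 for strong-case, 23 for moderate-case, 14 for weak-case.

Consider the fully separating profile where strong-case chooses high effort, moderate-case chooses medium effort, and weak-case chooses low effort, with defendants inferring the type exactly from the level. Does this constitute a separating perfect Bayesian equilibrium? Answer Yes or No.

Yes

Separating settlements: high effort → 28, medium effort → 23, low effort → 14.
strong-case (assigned high effort): low effort: 14 − 0 = 14; medium effort: 23 − 4 = 19; high effort: 28 − 8 = 20. strong-case stays.
moderate-case (assigned medium effort): low effort: 14 − 0 = 14; medium effort: 23 − 7 = 16; high effort: 28 − 14 = 14. moderate-case stays.
weak-case (assigned low effort): low effort: 14 − 0 = 14; medium effort: 23 − 12 = 11; high effort: 28 − 24 = 4. weak-case stays.
Every type prefers its assigned level; separation holds.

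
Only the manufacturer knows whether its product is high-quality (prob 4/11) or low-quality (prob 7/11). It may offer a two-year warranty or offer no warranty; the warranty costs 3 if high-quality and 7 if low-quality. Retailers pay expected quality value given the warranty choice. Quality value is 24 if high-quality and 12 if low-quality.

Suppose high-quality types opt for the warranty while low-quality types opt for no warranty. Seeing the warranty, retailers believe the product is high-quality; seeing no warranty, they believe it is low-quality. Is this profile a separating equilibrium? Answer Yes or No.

Under these beliefs, the warranty earns price 24 and no warranty earns price 12.
high-quality: the warranty nets 24 − 3 = 21; no warranty nets 12. high-quality prefers the warranty.
low-quality: the warranty nets 24 − 7 = 17; no warranty nets 12. low-quality would deviate to the warranty.
low-quality has a profitable deviation, so the profile is not an equilibrium.

No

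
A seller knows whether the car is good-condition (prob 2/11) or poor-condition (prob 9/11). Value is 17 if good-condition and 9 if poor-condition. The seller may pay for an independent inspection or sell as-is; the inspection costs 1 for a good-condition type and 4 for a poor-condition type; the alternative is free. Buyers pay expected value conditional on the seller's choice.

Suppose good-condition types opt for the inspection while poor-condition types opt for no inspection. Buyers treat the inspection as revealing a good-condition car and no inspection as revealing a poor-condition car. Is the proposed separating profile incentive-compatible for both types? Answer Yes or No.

Under these beliefs, the inspection earns price 17 and no inspection earns price 9.
good-condition: the inspection nets 17 − 1 = 16; no inspection nets 9. good-condition prefers the inspection.
poor-condition: the inspection nets 17 − 4 = 13; no inspection nets 9. poor-condition would deviate to the inspection.
poor-condition has a profitable deviation, so the profile is not an equilibrium.

No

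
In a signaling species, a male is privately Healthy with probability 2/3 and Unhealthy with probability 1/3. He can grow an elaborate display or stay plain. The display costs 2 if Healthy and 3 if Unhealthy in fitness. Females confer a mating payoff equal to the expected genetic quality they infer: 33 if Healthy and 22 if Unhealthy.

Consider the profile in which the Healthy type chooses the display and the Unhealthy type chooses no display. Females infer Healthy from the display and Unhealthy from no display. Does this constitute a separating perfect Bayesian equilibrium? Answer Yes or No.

No

Under these beliefs, the display earns mating payoff 33 and no display earns mating payoff 22.
Healthy: the display nets 33 − 2 = 31; no display nets 22. Healthy prefers the display.
Unhealthy: the display nets 33 − 3 = 30; no display nets 22. Unhealthy would deviate to the display.
Unhealthy has a profitable deviation, so the profile is not an equilibrium.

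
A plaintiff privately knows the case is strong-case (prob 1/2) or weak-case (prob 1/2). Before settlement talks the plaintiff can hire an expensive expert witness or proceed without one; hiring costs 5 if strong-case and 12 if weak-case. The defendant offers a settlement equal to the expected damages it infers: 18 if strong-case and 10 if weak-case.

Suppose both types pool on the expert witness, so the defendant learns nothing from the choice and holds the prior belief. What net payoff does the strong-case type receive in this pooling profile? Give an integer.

Pooled settlement = 1/2·18 + 1/2·10 = 14.
strong-case pays cost 5 for the expert witness, so net payoff = 14 − 5 = 9.

9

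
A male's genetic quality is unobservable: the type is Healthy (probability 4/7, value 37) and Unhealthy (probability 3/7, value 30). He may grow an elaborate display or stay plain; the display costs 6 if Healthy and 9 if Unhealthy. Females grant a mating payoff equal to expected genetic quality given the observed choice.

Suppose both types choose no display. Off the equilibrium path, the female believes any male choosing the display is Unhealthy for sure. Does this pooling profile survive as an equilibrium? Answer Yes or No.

Yes

On path, the female holds the prior and pays 4/7·37 + 3/7·30 = 34. Off path (the display), believing Unhealthy, it pays 30.
Healthy: no display nets 34; the display nets 30 − 6 = 24. Healthy stays.
Unhealthy: no display nets 34; the display nets 30 − 9 = 21. Unhealthy stays.
No type deviates, so pooling is sustained.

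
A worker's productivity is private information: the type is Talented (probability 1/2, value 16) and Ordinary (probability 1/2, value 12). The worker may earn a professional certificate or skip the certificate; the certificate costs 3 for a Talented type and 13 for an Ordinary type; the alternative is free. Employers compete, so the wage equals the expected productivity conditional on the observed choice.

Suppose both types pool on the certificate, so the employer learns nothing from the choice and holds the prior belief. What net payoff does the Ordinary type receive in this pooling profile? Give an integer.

1

Pooled wage = 1/2·16 + 1/2·12 = 14.
Ordinary pays cost 13 for the certificate, so net payoff = 14 − 13 = 1.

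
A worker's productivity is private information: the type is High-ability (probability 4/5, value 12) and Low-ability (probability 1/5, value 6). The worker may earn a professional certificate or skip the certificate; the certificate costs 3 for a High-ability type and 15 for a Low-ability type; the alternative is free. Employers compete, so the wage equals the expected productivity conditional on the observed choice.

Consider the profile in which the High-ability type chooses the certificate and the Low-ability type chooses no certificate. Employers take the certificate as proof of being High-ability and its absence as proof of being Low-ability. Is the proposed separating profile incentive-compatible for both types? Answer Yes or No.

Under these beliefs, the certificate earns wage 12 and no certificate earns wage 6.
High-ability: the certificate nets 12 − 3 = 9; no certificate nets 6. High-ability prefers the certificate.
Low-ability: the certificate nets 12 − 15 = -3; no certificate nets 6. Low-ability prefers no certificate.
Neither type deviates, so the separating profile is an equilibrium.

Yes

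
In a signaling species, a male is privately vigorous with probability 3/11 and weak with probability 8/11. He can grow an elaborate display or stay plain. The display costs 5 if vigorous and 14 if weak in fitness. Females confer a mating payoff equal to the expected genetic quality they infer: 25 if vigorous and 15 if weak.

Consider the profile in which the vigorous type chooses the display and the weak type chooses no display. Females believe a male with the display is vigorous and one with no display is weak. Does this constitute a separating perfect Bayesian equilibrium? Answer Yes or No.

Yes

Under these beliefs, the display earns mating payoff 25 and no display earns mating payoff 15.
vigorous: the display nets 25 − 5 = 20; no display nets 15. vigorous prefers the display.
weak: the display nets 25 − 14 = 11; no display nets 15. weak prefers no display.
Neither type deviates, so the separating profile is an equilibrium.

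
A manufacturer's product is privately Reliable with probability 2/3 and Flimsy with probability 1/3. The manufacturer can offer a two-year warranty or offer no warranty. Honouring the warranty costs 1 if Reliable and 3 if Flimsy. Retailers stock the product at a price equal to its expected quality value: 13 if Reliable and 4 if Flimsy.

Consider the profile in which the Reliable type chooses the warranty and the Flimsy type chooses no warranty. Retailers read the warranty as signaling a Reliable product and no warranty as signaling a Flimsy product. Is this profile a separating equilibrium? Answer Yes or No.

No

Under these beliefs, the warranty earns price 13 and no warranty earns price 4.
Reliable: the warranty nets 13 − 1 = 12; no warranty nets 4. Reliable prefers the warranty.
Flimsy: the warranty nets 13 − 3 = 10; no warranty nets 4. Flimsy would deviate to the warranty.
Flimsy has a profitable deviation, so the profile is not an equilibrium.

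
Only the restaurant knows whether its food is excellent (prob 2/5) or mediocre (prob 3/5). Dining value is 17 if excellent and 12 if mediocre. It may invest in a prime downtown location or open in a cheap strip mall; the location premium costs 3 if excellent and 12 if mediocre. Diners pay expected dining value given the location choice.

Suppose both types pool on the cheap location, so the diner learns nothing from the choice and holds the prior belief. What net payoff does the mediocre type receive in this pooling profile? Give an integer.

14

Pooled price premium = 2/5·17 + 3/5·12 = 14.
mediocre pays no cost for the cheap location, so net payoff = 14.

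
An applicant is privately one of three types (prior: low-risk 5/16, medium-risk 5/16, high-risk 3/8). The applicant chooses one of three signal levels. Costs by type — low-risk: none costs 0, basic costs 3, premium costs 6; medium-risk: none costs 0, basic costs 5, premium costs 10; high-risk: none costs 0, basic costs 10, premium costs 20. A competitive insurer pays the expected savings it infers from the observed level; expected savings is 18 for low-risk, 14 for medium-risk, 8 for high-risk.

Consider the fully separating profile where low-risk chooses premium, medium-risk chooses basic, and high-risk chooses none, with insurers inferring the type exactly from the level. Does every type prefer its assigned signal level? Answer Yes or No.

Yes

Separating rebates: premium → 18, basic → 14, none → 8.
low-risk (assigned premium): none: 8 − 0 = 8; basic: 14 − 3 = 11; premium: 18 − 6 = 12. low-risk stays.
medium-risk (assigned basic): none: 8 − 0 = 8; basic: 14 − 5 = 9; premium: 18 − 10 = 8. medium-risk stays.
high-risk (assigned none): none: 8 − 0 = 8; basic: 14 − 10 = 4; premium: 18 − 20 = -2. high-risk stays.
Every type prefers its assigned level; separation holds.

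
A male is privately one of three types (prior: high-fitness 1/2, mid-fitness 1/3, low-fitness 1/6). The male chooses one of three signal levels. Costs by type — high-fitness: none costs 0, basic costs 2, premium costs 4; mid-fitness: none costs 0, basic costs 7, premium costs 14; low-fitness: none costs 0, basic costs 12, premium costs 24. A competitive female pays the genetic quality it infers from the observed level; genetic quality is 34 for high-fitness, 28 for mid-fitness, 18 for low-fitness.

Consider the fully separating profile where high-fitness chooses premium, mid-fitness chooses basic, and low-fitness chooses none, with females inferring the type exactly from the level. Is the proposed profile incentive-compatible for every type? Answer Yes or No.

Separating mating payoffs: premium → 34, basic → 28, none → 18.
high-fitness (assigned premium): none: 18 − 0 = 18; basic: 28 − 2 = 26; premium: 34 − 4 = 30. high-fitness stays.
mid-fitness (assigned basic): none: 18 − 0 = 18; basic: 28 − 7 = 21; premium: 34 − 14 = 20. mid-fitness stays.
low-fitness (assigned none): none: 18 − 0 = 18; basic: 28 − 12 = 16; premium: 34 − 24 = 10. low-fitness stays.
Every type prefers its assigned level; separation holds.

Yes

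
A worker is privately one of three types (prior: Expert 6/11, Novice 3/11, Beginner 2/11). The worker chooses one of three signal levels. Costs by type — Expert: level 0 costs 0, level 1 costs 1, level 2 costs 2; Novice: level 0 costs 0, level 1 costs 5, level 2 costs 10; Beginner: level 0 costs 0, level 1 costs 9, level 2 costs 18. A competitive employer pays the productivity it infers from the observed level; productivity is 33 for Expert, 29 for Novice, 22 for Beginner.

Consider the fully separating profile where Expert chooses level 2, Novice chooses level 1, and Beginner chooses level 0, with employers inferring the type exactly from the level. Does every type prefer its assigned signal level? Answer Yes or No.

Separating wages: level 2 → 33, level 1 → 29, level 0 → 22.
Expert (assigned level 2): level 0: 22 − 0 = 22; level 1: 29 − 1 = 28; level 2: 33 − 2 = 31. Expert stays.
Novice (assigned level 1): level 0: 22 − 0 = 22; level 1: 29 − 5 = 24; level 2: 33 − 10 = 23. Novice stays.
Beginner (assigned level 0): level 0: 22 − 0 = 22; level 1: 29 − 9 = 20; level 2: 33 − 18 = 15. Beginner stays.
Every type prefers its assigned level; separation holds.

Yes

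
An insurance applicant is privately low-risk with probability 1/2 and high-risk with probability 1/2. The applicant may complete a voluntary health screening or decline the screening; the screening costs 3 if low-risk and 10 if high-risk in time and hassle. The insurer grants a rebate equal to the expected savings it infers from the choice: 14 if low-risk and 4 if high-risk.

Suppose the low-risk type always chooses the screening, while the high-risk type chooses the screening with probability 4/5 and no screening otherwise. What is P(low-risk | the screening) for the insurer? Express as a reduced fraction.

5/9

P(the screening) = (1/2)·1 + (1/2)·(4/5) = 9/10.
By Bayes' rule, P(low-risk | the screening) = (1/2) / (9/10) = 5/9.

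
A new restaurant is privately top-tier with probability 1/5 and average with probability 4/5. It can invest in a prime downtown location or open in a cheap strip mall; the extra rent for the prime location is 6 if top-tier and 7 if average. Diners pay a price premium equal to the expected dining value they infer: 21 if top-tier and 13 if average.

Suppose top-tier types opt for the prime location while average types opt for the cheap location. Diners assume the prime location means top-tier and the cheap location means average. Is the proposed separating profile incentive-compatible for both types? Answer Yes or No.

No

Under these beliefs, the prime location earns price premium 21 and the cheap location earns price premium 13.
top-tier: the prime location nets 21 − 6 = 15; the cheap location nets 13. top-tier prefers the prime location.
average: the prime location nets 21 − 7 = 14; the cheap location nets 13. average would deviate to the prime location.
average has a profitable deviation, so the profile is not an equilibrium.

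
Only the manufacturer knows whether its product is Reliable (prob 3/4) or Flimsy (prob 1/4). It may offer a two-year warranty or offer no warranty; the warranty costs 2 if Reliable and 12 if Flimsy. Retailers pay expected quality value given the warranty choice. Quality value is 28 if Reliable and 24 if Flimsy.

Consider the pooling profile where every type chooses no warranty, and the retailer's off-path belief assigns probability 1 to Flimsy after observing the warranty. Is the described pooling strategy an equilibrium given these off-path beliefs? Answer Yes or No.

Yes

On path, the retailer holds the prior and pays 3/4·28 + 1/4·24 = 27. Off path (the warranty), believing Flimsy, it pays 24.
Reliable: no warranty nets 27; the warranty nets 24 − 2 = 22. Reliable stays.
Flimsy: no warranty nets 27; the warranty nets 24 − 12 = 12. Flimsy stays.
No type deviates, so pooling is sustained.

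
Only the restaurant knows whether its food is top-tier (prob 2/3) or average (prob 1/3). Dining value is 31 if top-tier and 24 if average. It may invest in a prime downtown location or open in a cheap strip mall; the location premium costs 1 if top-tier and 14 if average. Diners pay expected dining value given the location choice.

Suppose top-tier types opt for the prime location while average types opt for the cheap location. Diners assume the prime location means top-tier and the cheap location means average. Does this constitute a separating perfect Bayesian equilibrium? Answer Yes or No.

Under these beliefs, the prime location earns price premium 31 and the cheap location earns price premium 24.
top-tier: the prime location nets 31 − 1 = 30; the cheap location nets 24. top-tier prefers the prime location.
average: the prime location nets 31 − 14 = 17; the cheap location nets 24. average prefers the cheap location.
Neither type deviates, so the separating profile is an equilibrium.

Yes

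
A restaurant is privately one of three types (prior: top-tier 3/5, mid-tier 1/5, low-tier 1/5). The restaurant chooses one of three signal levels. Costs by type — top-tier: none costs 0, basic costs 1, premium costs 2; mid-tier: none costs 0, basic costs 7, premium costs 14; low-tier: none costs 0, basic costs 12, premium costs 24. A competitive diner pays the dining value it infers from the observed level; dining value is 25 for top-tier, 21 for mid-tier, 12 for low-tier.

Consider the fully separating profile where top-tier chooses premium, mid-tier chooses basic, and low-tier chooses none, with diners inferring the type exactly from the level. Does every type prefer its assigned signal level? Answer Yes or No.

Yes

Separating price premiums: premium → 25, basic → 21, none → 12.
top-tier (assigned premium): none: 12 − 0 = 12; basic: 21 − 1 = 20; premium: 25 − 2 = 23. top-tier stays.
mid-tier (assigned basic): none: 12 − 0 = 12; basic: 21 − 7 = 14; premium: 25 − 14 = 11. mid-tier stays.
low-tier (assigned none): none: 12 − 0 = 12; basic: 21 − 12 = 9; premium: 25 − 24 = 1. low-tier stays.
Every type prefers its assigned level; separation holds.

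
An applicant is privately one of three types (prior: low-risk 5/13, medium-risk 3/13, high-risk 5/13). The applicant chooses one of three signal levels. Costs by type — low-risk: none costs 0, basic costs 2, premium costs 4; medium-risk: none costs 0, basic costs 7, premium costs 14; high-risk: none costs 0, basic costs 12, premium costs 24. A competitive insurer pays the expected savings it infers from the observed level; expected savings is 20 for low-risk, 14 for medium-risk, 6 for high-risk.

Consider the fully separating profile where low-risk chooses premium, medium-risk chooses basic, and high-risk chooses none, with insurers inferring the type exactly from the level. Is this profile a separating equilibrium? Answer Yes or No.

Yes

Separating rebates: premium → 20, basic → 14, none → 6.
low-risk (assigned premium): none: 6 − 0 = 6; basic: 14 − 2 = 12; premium: 20 − 4 = 16. low-risk stays.
medium-risk (assigned basic): none: 6 − 0 = 6; basic: 14 − 7 = 7; premium: 20 − 14 = 6. medium-risk stays.
high-risk (assigned none): none: 6 − 0 = 6; basic: 14 − 12 = 2; premium: 20 − 24 = -4. high-risk stays.
Every type prefers its assigned level; separation holds.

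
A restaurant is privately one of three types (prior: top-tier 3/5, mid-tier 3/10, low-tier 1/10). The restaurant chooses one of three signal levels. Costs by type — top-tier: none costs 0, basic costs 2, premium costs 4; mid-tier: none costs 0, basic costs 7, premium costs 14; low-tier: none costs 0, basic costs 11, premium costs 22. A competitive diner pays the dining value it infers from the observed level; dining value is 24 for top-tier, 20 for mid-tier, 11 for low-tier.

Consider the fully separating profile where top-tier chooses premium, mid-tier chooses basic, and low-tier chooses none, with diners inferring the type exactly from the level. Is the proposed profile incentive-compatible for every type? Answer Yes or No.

Yes

Separating price premiums: premium → 24, basic → 20, none → 11.
top-tier (assigned premium): none: 11 − 0 = 11; basic: 20 − 2 = 18; premium: 24 − 4 = 20. top-tier stays.
mid-tier (assigned basic): none: 11 − 0 = 11; basic: 20 − 7 = 13; premium: 24 − 14 = 10. mid-tier stays.
low-tier (assigned none): none: 11 − 0 = 11; basic: 20 − 11 = 9; premium: 24 − 22 = 2. low-tier stays.
Every type prefers its assigned level; separation holds.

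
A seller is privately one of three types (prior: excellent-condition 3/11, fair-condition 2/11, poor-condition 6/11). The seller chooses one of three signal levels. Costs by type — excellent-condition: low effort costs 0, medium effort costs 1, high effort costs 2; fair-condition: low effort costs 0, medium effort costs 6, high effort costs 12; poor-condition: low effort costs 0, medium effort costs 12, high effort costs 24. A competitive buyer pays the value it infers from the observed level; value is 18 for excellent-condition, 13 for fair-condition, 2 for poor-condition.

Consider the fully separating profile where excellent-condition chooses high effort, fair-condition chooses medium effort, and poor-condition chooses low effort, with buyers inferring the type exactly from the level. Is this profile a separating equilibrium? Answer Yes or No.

Separating prices: high effort → 18, medium effort → 13, low effort → 2.
excellent-condition (assigned high effort): low effort: 2 − 0 = 2; medium effort: 13 − 1 = 12; high effort: 18 − 2 = 16. excellent-condition stays.
fair-condition (assigned medium effort): low effort: 2 − 0 = 2; medium effort: 13 − 6 = 7; high effort: 18 − 12 = 6. fair-condition stays.
poor-condition (assigned low effort): low effort: 2 − 0 = 2; medium effort: 13 − 12 = 1; high effort: 18 − 24 = -6. poor-condition stays.
Every type prefers its assigned level; separation holds.

Yes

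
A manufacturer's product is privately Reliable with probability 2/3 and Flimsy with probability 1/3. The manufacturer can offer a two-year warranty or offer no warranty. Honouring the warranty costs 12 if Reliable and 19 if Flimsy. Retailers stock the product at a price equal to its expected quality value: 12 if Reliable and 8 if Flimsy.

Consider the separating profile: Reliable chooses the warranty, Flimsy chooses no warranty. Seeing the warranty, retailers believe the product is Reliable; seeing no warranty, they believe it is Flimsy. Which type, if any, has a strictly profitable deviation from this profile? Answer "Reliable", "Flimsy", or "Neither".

Reliable

The warranty pays 12; no warranty pays 8.
Reliable: assigned the warranty, nets 12 − 12 = 0; deviating to no warranty nets 8.
Flimsy: assigned no warranty, nets 8; deviating to the warranty nets 12 − 19 = -7.
The Reliable type gains 8 by deviating.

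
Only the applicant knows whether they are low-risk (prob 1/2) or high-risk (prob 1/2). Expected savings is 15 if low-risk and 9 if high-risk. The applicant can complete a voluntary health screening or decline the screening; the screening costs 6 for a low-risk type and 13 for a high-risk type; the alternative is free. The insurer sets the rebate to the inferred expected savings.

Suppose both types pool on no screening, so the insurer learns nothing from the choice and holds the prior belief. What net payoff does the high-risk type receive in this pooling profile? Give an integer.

Pooled rebate = 1/2·15 + 1/2·9 = 12.
high-risk pays no cost for no screening, so net payoff = 12.

12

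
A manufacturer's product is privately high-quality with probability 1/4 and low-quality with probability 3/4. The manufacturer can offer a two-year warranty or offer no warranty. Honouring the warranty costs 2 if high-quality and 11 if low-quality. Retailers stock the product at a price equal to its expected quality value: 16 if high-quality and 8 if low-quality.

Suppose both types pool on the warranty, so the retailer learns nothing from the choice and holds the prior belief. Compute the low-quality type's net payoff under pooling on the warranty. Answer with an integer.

-1

Pooled price = 1/4·16 + 3/4·8 = 10.
low-quality pays cost 11 for the warranty, so net payoff = 10 − 11 = -1.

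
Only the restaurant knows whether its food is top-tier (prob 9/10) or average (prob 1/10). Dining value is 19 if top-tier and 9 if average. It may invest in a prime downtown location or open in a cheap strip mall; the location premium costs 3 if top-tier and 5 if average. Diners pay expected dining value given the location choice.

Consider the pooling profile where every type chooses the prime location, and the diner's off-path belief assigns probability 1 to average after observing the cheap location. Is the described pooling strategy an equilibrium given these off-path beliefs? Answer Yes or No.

Yes

On path, the diner holds the prior and pays 9/10·19 + 1/10·9 = 18. Off path (the cheap location), believing average, it pays 9.
top-tier: the prime location nets 18 − 3 = 15; the cheap location nets 9. top-tier stays.
average: the prime location nets 18 − 5 = 13; the cheap location nets 9. average stays.
No type deviates, so pooling is sustained.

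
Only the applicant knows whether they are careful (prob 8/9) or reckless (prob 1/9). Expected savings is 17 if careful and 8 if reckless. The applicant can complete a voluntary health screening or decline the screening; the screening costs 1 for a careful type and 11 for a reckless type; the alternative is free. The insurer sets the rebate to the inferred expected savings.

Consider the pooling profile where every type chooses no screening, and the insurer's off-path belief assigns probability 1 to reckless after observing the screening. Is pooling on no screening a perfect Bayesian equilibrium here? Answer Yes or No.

Yes

On path, the insurer holds the prior and pays 8/9·17 + 1/9·8 = 16. Off path (the screening), believing reckless, it pays 8.
careful: no screening nets 16; the screening nets 8 − 1 = 7. careful stays.
reckless: no screening nets 16; the screening nets 8 − 11 = -3. reckless stays.
No type deviates, so pooling is sustained.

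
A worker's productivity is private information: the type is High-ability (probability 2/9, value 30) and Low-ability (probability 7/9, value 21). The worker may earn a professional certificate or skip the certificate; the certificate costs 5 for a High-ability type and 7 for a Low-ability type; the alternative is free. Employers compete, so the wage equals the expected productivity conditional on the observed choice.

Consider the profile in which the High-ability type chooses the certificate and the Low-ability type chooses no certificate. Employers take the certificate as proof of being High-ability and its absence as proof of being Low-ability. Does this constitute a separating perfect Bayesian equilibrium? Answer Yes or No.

Under these beliefs, the certificate earns wage 30 and no certificate earns wage 21.
High-ability: the certificate nets 30 − 5 = 25; no certificate nets 21. High-ability prefers the certificate.
Low-ability: the certificate nets 30 − 7 = 23; no certificate nets 21. Low-ability would deviate to the certificate.
Low-ability has a profitable deviation, so the profile is not an equilibrium.

No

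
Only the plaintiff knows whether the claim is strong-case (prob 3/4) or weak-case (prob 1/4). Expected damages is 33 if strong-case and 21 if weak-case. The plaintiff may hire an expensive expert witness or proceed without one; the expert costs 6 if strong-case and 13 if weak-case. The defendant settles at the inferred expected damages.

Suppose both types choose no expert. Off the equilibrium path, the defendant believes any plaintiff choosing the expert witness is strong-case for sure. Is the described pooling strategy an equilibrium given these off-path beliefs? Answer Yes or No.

Yes

On path, the defendant holds the prior and pays 3/4·33 + 1/4·21 = 30. Off path (the expert witness), believing strong-case, it pays 33.
strong-case: no expert nets 30; the expert witness nets 33 − 6 = 27. strong-case stays.
weak-case: no expert nets 30; the expert witness nets 33 − 13 = 20. weak-case stays.
No type deviates, so pooling is sustained.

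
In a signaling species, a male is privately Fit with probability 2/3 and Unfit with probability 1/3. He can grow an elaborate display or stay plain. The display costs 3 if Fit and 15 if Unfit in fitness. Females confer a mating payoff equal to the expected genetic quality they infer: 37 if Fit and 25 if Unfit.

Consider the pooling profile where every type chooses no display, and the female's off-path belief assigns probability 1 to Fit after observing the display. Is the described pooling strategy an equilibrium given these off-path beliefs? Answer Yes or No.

On path, the female holds the prior and pays 2/3·37 + 1/3·25 = 33. Off path (the display), believing Fit, it pays 37.
Fit: no display nets 33; the display nets 37 − 3 = 34. Fit would deviate.
Unfit: no display nets 33; the display nets 37 − 15 = 22. Unfit stays.
A type deviates, so pooling fails.

No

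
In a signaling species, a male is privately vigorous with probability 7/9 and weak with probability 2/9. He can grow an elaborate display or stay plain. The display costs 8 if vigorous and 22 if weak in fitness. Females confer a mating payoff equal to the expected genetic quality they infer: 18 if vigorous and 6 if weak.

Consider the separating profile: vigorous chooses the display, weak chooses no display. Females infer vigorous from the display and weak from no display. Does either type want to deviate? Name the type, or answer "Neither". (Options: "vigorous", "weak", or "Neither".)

Neither

The display pays 18; no display pays 6.
vigorous: assigned the display, nets 18 − 8 = 10; deviating to no display nets 6.
weak: assigned no display, nets 6; deviating to the display nets 18 − 22 = -4.
Both types strictly prefer their assigned action; no profitable deviation.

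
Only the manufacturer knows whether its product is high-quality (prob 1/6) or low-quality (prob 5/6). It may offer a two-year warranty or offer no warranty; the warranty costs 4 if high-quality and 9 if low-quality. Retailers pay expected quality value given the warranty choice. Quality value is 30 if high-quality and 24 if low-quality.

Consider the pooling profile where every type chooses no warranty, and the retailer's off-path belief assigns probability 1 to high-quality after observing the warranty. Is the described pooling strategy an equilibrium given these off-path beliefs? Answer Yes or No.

On path, the retailer holds the prior and pays 1/6·30 + 5/6·24 = 25. Off path (the warranty), believing high-quality, it pays 30.
high-quality: no warranty nets 25; the warranty nets 30 − 4 = 26. high-quality would deviate.
low-quality: no warranty nets 25; the warranty nets 30 − 9 = 21. low-quality stays.
A type deviates, so pooling fails.

No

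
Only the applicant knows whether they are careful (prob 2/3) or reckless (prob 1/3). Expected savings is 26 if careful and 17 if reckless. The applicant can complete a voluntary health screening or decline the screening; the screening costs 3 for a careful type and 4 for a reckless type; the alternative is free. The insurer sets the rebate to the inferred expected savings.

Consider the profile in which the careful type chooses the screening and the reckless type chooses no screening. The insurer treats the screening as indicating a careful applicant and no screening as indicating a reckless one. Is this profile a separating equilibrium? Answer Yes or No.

Under these beliefs, the screening earns rebate 26 and no screening earns rebate 17.
careful: the screening nets 26 − 3 = 23; no screening nets 17. careful prefers the screening.
reckless: the screening nets 26 − 4 = 22; no screening nets 17. reckless would deviate to the screening.
reckless has a profitable deviation, so the profile is not an equilibrium.

No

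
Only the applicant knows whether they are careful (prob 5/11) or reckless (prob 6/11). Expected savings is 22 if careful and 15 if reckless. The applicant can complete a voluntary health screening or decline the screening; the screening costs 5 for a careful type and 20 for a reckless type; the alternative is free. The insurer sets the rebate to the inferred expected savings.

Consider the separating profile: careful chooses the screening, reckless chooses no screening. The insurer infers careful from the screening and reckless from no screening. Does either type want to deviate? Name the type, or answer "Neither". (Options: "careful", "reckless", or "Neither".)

The screening pays 22; no screening pays 15.
careful: assigned the screening, nets 22 − 5 = 17; deviating to no screening nets 15.
reckless: assigned no screening, nets 15; deviating to the screening nets 22 − 20 = 2.
Both types strictly prefer their assigned action; no profitable deviation.

Neither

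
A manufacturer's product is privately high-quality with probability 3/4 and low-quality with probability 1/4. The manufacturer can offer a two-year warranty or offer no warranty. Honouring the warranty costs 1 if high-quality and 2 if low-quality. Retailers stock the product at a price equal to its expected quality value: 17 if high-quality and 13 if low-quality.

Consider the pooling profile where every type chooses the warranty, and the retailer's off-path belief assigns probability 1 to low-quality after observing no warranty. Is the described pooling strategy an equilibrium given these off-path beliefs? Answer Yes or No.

Yes

On path, the retailer holds the prior and pays 3/4·17 + 1/4·13 = 16. Off path (no warranty), believing low-quality, it pays 13.
high-quality: the warranty nets 16 − 1 = 15; no warranty nets 13. high-quality stays.
low-quality: the warranty nets 16 − 2 = 14; no warranty nets 13. low-quality stays.
No type deviates, so pooling is sustained.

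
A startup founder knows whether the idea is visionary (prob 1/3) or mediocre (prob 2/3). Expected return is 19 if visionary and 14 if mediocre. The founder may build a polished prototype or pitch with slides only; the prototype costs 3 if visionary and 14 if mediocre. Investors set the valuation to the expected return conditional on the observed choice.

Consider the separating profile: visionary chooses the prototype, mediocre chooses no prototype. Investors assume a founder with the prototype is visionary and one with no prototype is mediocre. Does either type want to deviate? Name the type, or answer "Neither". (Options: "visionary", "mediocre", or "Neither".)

The prototype pays 19; no prototype pays 14.
visionary: assigned the prototype, nets 19 − 3 = 16; deviating to no prototype nets 14.
mediocre: assigned no prototype, nets 14; deviating to the prototype nets 19 − 14 = 5.
Both types strictly prefer their assigned action; no profitable deviation.

Neither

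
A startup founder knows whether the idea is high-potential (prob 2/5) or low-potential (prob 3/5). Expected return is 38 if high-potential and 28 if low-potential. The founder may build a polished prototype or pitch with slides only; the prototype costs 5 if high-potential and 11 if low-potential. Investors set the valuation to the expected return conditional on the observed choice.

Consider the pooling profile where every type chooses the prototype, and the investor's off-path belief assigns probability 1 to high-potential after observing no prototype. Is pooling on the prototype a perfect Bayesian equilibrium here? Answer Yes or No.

On path, the investor holds the prior and pays 2/5·38 + 3/5·28 = 32. Off path (no prototype), believing high-potential, it pays 38.
high-potential: the prototype nets 32 − 5 = 27; no prototype nets 38. high-potential would deviate.
low-potential: the prototype nets 32 − 11 = 21; no prototype nets 38. low-potential would deviate.
A type deviates, so pooling fails.

No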